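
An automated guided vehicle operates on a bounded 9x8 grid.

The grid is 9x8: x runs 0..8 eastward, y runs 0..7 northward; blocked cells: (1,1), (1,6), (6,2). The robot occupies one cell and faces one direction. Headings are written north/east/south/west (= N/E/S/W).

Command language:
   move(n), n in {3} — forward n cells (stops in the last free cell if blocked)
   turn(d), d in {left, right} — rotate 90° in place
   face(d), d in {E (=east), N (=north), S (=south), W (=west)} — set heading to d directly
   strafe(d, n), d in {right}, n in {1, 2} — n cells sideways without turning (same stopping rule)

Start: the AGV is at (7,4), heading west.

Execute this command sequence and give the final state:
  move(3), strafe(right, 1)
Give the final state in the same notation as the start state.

at (4,5), heading west

initial: at (7,4), heading west
1. move(3) → at (4,4), heading west
2. strafe(right, 1) → at (4,5), heading west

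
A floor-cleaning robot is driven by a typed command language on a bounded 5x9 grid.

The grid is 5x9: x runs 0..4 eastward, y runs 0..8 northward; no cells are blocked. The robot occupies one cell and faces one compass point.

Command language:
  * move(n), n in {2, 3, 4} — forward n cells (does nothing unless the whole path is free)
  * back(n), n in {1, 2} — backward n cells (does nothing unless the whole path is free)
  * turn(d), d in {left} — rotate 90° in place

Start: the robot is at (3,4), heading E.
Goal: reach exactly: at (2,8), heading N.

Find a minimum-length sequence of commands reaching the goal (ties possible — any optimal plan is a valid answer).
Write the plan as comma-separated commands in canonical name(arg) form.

back(1), turn(left), move(4)

t0: at (3,4), heading E
[1] after back(1): at (2,4), heading E
[2] after turn(left): at (2,4), heading N
[3] after move(4): at (2,8), heading N
nothing shorter than 3 reaches the goal.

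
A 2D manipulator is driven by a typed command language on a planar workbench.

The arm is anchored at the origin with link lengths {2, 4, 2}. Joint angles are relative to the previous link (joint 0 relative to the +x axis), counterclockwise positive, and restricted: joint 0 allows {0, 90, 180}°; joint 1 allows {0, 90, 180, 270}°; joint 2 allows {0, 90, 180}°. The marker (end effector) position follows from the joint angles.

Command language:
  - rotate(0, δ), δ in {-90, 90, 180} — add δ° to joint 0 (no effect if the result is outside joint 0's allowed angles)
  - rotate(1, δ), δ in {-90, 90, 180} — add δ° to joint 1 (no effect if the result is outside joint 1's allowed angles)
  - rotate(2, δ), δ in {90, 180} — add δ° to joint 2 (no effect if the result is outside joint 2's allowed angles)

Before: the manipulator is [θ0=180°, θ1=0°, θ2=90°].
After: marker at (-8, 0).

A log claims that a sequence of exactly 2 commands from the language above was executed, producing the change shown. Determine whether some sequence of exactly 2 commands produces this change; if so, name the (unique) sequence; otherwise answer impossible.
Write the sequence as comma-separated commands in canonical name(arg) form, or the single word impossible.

rotate(2, 90), rotate(2, 180)

key: order matters: swapping rotate(2, 90) and rotate(2, 180) lands elsewhere
begin: [θ0=180°, θ1=0°, θ2=90°]
step 1 (rotate(2, 90)): [θ0=180°, θ1=0°, θ2=180°]
step 2 (rotate(2, 180)): [θ0=180°, θ1=0°, θ2=0°]
all 64 alternatives checked — unique.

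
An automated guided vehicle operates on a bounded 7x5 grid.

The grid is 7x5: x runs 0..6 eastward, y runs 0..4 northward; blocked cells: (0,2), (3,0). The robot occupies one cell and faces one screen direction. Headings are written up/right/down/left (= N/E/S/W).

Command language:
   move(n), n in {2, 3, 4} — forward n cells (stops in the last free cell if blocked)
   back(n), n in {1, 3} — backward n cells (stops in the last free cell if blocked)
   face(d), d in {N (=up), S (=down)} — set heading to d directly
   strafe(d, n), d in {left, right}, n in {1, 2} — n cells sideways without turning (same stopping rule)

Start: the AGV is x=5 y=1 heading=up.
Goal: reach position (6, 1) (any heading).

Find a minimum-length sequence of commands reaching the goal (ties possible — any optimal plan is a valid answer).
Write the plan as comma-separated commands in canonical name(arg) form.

strafe(right, 2)

initial: x=5 y=1 heading=up
1. strafe(right, 2) → x=6 y=1 heading=up
minimal: 1 command(s), checked below 1.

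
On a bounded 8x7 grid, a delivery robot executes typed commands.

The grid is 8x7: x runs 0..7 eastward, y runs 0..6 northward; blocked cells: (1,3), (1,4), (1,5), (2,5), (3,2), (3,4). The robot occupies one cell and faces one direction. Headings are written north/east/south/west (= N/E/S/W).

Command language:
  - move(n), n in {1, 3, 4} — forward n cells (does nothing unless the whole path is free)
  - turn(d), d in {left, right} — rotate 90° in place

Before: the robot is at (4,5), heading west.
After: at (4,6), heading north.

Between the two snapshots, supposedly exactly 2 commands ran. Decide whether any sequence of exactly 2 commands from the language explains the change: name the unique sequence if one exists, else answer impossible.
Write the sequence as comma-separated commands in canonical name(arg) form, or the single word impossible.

key: running move(1) before turn(right) would end elsewhere — order is forced
start: at (4,5), heading west
1. turn(right) → at (4,5), heading north
2. move(1) → at (4,6), heading north
uniquely the one of 25 2-step routes that fits.

turn(right), move(1)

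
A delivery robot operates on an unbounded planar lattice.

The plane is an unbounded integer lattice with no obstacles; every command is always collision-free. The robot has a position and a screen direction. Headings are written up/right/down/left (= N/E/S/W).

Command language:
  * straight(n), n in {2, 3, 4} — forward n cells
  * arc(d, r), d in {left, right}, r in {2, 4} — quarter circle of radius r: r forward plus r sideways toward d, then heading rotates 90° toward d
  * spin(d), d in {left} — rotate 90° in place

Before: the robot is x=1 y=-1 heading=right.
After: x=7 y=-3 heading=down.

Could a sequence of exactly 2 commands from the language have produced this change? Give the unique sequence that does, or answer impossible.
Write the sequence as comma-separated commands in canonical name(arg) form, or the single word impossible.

straight(4), arc(right, 2)

key: position moved to (7,-3) AND the heading swung to S — translation plus rotation needed
start: x=1 y=-1 heading=right
1. straight(4) → x=5 y=-1 heading=right
2. arc(right, 2) → x=7 y=-3 heading=down
no rival 2-sequence matches.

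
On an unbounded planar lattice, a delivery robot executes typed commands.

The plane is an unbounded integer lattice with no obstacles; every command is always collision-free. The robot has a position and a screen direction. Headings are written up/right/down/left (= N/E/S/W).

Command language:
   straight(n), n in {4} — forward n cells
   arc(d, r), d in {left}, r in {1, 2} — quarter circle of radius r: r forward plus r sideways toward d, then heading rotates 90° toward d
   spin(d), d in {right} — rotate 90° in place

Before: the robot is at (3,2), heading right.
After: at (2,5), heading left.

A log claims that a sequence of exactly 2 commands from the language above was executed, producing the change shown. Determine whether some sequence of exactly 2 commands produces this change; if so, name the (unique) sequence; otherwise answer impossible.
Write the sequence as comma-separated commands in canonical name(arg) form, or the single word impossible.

arc(left, 1), arc(left, 2)

key: position moved to (2,5) AND the heading swung to W — translation plus rotation needed
begin: at (3,2), heading right
1. arc(left, 1) → at (4,3), heading up
2. arc(left, 2) → at (2,5), heading left
uniquely the one of 16 2-step routes that fits.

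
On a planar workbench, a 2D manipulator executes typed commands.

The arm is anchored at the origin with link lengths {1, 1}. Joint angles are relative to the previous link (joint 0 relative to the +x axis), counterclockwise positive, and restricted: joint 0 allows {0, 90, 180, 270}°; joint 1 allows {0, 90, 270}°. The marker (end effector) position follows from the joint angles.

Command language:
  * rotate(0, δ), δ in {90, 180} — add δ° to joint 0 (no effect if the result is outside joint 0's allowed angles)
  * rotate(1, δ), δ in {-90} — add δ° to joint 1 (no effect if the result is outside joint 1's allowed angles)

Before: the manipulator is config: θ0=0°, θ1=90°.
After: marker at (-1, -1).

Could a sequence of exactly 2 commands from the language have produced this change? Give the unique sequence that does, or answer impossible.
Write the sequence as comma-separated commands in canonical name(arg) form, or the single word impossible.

rotate(0, 90), rotate(0, 90)

start: config: θ0=0°, θ1=90°
[1] after rotate(0, 90): config: θ0=90°, θ1=90°
[2] after rotate(0, 90): config: θ0=180°, θ1=90°
all 9 alternatives checked — unique.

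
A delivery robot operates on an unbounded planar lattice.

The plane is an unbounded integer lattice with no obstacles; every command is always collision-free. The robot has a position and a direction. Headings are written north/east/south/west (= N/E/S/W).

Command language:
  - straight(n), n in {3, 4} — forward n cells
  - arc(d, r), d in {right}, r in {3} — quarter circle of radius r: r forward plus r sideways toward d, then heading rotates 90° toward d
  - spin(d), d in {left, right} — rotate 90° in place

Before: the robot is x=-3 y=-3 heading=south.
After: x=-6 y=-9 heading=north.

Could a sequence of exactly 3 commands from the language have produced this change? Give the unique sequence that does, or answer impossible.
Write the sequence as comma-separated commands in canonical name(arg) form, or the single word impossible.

straight(3), arc(right, 3), spin(right)

key: position moved to (-6,-9) AND the heading swung to N — translation plus rotation needed
from: x=-3 y=-3 heading=south
1. straight(3) → x=-3 y=-6 heading=south
2. arc(right, 3) → x=-6 y=-9 heading=west
3. spin(right) → x=-6 y=-9 heading=north
no rival 3-sequence matches.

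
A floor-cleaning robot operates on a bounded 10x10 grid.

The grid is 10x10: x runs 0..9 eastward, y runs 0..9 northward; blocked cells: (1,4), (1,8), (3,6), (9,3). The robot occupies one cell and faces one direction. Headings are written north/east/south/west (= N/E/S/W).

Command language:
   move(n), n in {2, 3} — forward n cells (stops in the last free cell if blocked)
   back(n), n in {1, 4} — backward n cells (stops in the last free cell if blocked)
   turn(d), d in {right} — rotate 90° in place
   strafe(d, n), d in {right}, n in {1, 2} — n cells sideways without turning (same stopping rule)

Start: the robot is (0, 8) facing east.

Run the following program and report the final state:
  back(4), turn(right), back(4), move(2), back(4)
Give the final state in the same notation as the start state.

(0, 9) facing south

t0: (0, 8) facing east
t=1 back(4) ⇒ (0, 8) facing east
t=2 turn(right) ⇒ (0, 8) facing south
t=3 back(4) ⇒ (0, 9) facing south
t=4 move(2) ⇒ (0, 7) facing south
t=5 back(4) ⇒ (0, 9) facing south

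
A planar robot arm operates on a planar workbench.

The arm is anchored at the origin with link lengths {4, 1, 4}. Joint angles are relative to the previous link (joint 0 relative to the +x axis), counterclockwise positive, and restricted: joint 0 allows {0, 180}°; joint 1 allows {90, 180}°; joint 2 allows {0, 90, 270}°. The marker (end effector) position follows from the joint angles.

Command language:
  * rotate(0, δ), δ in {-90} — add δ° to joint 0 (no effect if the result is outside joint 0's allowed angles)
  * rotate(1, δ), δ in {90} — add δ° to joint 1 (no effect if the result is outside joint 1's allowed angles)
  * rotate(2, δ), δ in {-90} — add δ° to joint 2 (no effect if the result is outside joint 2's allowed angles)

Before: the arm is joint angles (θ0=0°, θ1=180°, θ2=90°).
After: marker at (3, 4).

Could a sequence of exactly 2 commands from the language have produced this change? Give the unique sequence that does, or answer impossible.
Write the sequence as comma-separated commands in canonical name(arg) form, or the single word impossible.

rotate(2, -90), rotate(2, -90)

initial: joint angles (θ0=0°, θ1=180°, θ2=90°)
1. rotate(2, -90) → joint angles (θ0=0°, θ1=180°, θ2=0°)
2. rotate(2, -90) → joint angles (θ0=0°, θ1=180°, θ2=270°)
no rival 2-sequence matches.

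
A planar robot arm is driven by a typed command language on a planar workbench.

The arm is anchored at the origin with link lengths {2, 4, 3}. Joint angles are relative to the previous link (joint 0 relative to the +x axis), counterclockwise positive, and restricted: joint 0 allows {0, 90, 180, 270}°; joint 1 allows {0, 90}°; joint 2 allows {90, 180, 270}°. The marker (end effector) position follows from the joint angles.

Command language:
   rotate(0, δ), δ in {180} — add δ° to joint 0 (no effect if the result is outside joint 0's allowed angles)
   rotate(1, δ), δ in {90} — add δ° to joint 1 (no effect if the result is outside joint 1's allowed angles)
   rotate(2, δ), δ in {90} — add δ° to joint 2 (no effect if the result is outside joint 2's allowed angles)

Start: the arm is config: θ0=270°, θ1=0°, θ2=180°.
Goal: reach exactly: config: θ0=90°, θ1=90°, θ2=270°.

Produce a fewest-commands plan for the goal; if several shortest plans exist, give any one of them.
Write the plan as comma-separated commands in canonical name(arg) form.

begin: config: θ0=270°, θ1=0°, θ2=180°
step 1 (rotate(1, 90)): config: θ0=270°, θ1=90°, θ2=180°
step 2 (rotate(2, 90)): config: θ0=270°, θ1=90°, θ2=270°
step 3 (rotate(0, 180)): config: θ0=90°, θ1=90°, θ2=270°
nothing shorter than 3 reaches the goal.

rotate(1, 90), rotate(2, 90), rotate(0, 180)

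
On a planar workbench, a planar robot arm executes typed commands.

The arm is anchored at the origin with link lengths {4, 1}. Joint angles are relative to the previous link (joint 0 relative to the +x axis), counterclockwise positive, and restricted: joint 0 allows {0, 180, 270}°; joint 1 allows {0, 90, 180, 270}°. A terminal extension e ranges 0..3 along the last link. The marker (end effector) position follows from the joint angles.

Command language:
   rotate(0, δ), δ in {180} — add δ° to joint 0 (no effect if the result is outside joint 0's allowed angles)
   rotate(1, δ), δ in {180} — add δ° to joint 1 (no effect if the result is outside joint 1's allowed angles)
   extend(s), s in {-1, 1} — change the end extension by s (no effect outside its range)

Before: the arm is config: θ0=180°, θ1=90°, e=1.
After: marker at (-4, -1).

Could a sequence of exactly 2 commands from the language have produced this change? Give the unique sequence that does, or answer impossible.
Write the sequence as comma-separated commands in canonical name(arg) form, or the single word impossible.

extend(-1), extend(-1)

initial: config: θ0=180°, θ1=90°, e=1
1. extend(-1) → config: θ0=180°, θ1=90°, e=0
2. extend(-1) → config: θ0=180°, θ1=90°, e=0
no rival 2-sequence matches.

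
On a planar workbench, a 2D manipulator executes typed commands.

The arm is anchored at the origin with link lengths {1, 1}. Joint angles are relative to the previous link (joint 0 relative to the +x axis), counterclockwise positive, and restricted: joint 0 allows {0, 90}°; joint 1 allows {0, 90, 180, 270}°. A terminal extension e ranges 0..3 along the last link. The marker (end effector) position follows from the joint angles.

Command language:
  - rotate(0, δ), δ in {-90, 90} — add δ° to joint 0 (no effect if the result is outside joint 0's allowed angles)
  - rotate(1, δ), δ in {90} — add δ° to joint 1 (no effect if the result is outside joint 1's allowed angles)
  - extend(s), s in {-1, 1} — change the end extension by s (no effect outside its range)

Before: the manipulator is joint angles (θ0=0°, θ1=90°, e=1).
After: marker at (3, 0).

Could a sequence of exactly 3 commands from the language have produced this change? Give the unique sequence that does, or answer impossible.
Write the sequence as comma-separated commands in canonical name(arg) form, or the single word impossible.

rotate(1, 90), rotate(1, 90), rotate(1, 90)

begin: joint angles (θ0=0°, θ1=90°, e=1)
t=1 rotate(1, 90) ⇒ joint angles (θ0=0°, θ1=180°, e=1)
t=2 rotate(1, 90) ⇒ joint angles (θ0=0°, θ1=270°, e=1)
t=3 rotate(1, 90) ⇒ joint angles (θ0=0°, θ1=0°, e=1)
no rival 3-sequence matches.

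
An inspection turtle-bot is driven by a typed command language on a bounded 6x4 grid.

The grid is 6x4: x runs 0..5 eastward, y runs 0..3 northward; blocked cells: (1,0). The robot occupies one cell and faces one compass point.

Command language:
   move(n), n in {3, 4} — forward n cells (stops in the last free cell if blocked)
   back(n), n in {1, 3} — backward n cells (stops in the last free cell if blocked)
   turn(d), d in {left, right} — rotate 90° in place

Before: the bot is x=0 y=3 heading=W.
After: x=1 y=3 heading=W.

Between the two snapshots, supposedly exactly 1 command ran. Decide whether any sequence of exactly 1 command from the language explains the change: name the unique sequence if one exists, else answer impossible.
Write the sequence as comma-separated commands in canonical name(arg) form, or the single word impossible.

key: still facing W — the one step turns nothing
initial: x=0 y=3 heading=W
t=1 back(1) ⇒ x=1 y=3 heading=W
uniquely the one of 6 1-step routes that fits.

back(1)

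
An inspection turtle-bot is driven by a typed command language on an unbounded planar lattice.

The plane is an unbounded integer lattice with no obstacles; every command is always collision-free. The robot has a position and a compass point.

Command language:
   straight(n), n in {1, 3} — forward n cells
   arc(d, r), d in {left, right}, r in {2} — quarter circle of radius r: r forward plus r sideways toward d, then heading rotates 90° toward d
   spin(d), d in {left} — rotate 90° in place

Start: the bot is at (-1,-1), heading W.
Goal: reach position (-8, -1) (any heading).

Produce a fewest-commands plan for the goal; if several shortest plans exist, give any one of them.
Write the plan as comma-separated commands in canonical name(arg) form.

straight(3), straight(3), straight(1)

begin: at (-1,-1), heading W
1. straight(3) → at (-4,-1), heading W
2. straight(3) → at (-7,-1), heading W
3. straight(1) → at (-8,-1), heading W
shorter routes all fall short; 3 is best.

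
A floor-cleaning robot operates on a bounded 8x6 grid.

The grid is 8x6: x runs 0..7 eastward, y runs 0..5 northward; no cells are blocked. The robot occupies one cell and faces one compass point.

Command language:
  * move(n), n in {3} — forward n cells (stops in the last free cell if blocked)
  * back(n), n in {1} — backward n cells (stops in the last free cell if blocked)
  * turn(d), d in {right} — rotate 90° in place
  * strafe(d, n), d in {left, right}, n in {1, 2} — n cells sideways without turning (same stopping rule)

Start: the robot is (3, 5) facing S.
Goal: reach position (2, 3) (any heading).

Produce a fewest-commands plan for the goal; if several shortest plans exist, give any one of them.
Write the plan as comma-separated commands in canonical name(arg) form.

strafe(right, 1), turn(right), strafe(left, 2)

initial: (3, 5) facing S
step 1 (strafe(right, 1)): (2, 5) facing S
step 2 (turn(right)): (2, 5) facing W
step 3 (strafe(left, 2)): (2, 3) facing W
no 2-step plan works, so 3 is optimal.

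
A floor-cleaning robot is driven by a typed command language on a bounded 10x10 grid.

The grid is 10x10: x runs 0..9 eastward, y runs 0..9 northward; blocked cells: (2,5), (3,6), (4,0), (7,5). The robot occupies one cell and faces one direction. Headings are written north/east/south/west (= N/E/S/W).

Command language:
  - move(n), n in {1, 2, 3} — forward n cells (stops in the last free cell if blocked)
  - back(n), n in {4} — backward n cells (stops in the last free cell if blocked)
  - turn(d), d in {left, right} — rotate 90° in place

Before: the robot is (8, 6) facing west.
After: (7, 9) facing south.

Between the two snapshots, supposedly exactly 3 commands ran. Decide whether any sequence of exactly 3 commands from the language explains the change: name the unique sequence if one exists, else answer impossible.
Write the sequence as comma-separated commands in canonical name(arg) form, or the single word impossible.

key: back(4) runs into the grid edge before its full distance
begin: (8, 6) facing west
1. move(1) → (7, 6) facing west
2. turn(left) → (7, 6) facing south
3. back(4) → (7, 9) facing south
all 216 alternatives checked — unique.

move(1), turn(left), back(4)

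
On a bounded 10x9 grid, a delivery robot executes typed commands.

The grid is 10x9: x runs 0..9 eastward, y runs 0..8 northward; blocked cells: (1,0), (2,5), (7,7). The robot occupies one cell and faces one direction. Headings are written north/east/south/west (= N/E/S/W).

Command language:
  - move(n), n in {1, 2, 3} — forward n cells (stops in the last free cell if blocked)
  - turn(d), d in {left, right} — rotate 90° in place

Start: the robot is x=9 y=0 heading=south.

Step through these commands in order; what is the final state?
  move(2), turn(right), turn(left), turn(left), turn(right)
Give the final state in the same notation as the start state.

start: x=9 y=0 heading=south
t=1 move(2) ⇒ x=9 y=0 heading=south
t=2 turn(right) ⇒ x=9 y=0 heading=west
t=3 turn(left) ⇒ x=9 y=0 heading=south
t=4 turn(left) ⇒ x=9 y=0 heading=east
t=5 turn(right) ⇒ x=9 y=0 heading=south

x=9 y=0 heading=south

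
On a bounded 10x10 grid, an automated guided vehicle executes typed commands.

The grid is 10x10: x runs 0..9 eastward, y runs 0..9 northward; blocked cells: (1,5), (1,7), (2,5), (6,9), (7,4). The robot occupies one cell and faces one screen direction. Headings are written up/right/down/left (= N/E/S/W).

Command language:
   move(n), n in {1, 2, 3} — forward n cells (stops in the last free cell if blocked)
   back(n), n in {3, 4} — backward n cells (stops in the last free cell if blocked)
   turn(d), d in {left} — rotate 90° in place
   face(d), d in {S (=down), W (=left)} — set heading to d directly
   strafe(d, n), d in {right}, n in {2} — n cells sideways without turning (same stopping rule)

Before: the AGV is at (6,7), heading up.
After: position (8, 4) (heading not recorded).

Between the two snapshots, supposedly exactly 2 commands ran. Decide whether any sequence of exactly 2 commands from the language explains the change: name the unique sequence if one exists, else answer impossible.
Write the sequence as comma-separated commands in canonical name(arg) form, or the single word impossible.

strafe(right, 2), back(3)

key: running back(3) before strafe(right, 2) would end elsewhere — order is forced
t0: at (6,7), heading up
[1] after strafe(right, 2): at (8,7), heading up
[2] after back(3): at (8,4), heading up
all 81 alternatives checked — unique.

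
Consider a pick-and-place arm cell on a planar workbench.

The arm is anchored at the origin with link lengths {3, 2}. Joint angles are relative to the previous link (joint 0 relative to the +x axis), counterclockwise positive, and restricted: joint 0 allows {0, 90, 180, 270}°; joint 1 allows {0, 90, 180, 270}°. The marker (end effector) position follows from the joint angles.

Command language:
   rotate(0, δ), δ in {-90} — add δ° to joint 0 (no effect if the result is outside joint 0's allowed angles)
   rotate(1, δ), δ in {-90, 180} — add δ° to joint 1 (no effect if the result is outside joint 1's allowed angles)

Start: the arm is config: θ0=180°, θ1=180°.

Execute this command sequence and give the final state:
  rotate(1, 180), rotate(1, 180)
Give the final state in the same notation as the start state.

config: θ0=180°, θ1=180°

start: config: θ0=180°, θ1=180°
t=1 rotate(1, 180) ⇒ config: θ0=180°, θ1=0°
t=2 rotate(1, 180) ⇒ config: θ0=180°, θ1=180°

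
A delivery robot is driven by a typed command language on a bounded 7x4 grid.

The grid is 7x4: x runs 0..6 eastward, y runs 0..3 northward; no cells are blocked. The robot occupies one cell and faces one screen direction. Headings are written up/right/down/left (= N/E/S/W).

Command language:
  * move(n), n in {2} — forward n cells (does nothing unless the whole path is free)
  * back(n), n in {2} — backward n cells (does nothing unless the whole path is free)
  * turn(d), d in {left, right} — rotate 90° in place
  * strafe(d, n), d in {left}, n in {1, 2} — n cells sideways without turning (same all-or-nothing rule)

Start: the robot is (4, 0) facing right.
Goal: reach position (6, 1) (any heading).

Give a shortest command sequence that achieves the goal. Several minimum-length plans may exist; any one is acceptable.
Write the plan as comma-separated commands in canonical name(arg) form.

from: (4, 0) facing right
t=1 move(2) ⇒ (6, 0) facing right
t=2 strafe(left, 1) ⇒ (6, 1) facing right
nothing shorter than 2 reaches the goal.

move(2), strafe(left, 1)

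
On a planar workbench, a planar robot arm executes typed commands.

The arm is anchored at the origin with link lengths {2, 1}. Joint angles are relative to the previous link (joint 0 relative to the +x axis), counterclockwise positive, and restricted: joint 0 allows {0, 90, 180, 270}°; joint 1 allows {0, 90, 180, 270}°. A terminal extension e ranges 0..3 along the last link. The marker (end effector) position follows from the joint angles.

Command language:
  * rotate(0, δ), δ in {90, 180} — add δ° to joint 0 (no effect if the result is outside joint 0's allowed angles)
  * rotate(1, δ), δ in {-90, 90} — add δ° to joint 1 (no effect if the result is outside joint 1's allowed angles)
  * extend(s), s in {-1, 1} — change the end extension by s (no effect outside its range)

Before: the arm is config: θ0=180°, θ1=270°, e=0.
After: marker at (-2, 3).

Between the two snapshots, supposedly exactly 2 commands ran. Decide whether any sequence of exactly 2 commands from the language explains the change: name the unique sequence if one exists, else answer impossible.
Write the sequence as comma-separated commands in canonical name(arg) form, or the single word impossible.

extend(1), extend(1)

t0: config: θ0=180°, θ1=270°, e=0
t=1 extend(1) ⇒ config: θ0=180°, θ1=270°, e=1
t=2 extend(1) ⇒ config: θ0=180°, θ1=270°, e=2
no other 2-command option fits: unique.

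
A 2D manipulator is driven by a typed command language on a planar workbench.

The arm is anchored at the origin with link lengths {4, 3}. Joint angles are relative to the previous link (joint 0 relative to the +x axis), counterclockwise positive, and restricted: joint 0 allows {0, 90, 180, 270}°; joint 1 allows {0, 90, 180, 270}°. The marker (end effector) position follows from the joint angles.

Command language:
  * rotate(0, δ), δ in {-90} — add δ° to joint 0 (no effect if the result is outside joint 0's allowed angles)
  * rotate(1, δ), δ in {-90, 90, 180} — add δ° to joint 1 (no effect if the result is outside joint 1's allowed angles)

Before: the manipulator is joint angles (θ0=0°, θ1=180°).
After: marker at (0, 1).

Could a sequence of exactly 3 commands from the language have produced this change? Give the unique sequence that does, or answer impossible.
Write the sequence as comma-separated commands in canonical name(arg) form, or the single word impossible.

rotate(0, -90), rotate(0, -90), rotate(0, -90)

t0: joint angles (θ0=0°, θ1=180°)
t=1 rotate(0, -90) ⇒ joint angles (θ0=270°, θ1=180°)
t=2 rotate(0, -90) ⇒ joint angles (θ0=180°, θ1=180°)
t=3 rotate(0, -90) ⇒ joint angles (θ0=90°, θ1=180°)
no rival 3-sequence matches.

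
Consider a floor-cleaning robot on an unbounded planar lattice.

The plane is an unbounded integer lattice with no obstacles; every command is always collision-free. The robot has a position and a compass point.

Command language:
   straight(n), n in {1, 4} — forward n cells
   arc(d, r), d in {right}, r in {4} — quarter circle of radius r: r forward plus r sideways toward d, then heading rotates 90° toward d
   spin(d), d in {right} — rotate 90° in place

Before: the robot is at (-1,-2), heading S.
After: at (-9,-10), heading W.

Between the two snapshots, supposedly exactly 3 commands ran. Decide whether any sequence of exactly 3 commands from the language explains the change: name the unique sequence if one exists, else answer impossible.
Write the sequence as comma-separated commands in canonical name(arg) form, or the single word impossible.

straight(4), arc(right, 4), straight(4)

key: position moved to (-9,-10) AND the heading swung to W — translation plus rotation needed
initial: at (-1,-2), heading S
[1] after straight(4): at (-1,-6), heading S
[2] after arc(right, 4): at (-5,-10), heading W
[3] after straight(4): at (-9,-10), heading W
no rival 3-sequence matches.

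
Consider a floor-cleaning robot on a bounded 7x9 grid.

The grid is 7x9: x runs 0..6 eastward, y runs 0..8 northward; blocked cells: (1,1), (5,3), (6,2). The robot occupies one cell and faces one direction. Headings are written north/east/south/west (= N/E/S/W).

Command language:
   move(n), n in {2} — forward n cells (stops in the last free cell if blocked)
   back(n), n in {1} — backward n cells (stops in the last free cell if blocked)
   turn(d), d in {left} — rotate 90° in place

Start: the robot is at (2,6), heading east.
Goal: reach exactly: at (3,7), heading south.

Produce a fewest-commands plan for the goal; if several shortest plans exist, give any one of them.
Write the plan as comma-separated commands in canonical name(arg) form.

begin: at (2,6), heading east
1. turn(left) → at (2,6), heading north
2. turn(left) → at (2,6), heading west
3. back(1) → at (3,6), heading west
4. turn(left) → at (3,6), heading south
5. back(1) → at (3,7), heading south
no 4-step plan works, so 5 is optimal.

turn(left), turn(left), back(1), turn(left), back(1)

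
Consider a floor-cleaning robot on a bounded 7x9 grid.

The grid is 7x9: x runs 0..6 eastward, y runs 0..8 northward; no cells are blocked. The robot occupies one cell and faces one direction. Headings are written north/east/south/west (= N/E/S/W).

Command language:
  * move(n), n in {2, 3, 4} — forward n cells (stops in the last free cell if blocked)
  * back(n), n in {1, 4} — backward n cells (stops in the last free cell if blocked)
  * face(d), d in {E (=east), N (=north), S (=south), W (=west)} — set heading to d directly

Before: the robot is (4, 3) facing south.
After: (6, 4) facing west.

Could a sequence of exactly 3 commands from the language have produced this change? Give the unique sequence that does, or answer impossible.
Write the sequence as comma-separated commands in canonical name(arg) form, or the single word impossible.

back(1), face(W), back(4)

key: order matters: swapping back(1) and back(4) lands elsewhere
from: (4, 3) facing south
t=1 back(1) ⇒ (4, 4) facing south
t=2 face(W) ⇒ (4, 4) facing west
t=3 back(4) ⇒ (6, 4) facing west
uniquely the one of 729 3-step routes that fits.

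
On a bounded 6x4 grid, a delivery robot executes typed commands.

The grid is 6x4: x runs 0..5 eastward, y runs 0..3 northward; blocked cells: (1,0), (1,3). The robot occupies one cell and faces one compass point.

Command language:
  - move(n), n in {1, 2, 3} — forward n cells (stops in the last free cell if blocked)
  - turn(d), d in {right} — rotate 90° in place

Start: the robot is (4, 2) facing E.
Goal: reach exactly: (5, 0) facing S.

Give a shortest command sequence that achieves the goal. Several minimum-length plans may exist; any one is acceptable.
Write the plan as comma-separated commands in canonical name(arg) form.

move(3), turn(right), move(3)

start: (4, 2) facing E
step 1 (move(3)): (5, 2) facing E
step 2 (turn(right)): (5, 2) facing S
step 3 (move(3)): (5, 0) facing S
minimal: 3 command(s), checked below 3.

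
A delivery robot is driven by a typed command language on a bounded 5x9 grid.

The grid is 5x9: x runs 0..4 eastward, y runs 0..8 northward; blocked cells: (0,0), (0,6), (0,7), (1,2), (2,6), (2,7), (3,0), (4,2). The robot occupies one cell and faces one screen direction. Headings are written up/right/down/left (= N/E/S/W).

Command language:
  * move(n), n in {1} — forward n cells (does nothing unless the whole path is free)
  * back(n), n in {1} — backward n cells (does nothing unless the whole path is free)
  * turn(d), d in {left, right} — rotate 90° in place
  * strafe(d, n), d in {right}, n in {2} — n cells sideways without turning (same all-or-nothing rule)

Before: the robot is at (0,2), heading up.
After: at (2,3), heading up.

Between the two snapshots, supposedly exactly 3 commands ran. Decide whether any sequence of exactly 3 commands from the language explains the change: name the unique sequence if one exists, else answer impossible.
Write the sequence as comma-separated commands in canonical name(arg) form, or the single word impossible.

key: still facing N at the end — nothing in the sequence rotates
initial: at (0,2), heading up
[1] after strafe(right, 2): at (0,2), heading up
[2] after move(1): at (0,3), heading up
[3] after strafe(right, 2): at (2,3), heading up
no other 3-command option fits: unique.

strafe(right, 2), move(1), strafe(right, 2)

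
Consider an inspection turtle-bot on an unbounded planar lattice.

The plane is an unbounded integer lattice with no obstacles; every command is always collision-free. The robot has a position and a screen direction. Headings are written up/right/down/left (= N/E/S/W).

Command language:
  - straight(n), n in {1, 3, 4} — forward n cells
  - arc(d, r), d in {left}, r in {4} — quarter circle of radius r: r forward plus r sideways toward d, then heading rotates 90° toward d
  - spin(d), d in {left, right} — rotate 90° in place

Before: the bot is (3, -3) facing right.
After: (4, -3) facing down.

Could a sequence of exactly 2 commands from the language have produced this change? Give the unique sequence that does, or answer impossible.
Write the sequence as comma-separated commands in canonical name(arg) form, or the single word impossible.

key: running spin(right) before straight(1) would end elsewhere — order is forced
initial: (3, -3) facing right
t=1 straight(1) ⇒ (4, -3) facing right
t=2 spin(right) ⇒ (4, -3) facing down
all 36 alternatives checked — unique.

straight(1), spin(right)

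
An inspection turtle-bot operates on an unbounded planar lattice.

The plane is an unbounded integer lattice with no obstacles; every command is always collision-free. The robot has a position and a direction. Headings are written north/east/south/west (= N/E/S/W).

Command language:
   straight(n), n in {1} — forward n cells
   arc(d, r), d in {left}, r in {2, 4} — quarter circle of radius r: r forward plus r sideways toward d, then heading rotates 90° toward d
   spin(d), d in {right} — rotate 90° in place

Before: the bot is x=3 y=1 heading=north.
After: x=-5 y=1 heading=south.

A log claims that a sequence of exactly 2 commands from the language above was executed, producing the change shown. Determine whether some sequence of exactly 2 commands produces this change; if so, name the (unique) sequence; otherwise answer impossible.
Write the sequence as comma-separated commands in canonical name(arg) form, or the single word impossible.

key: position moved to (-5,1) AND the heading swung to S — translation plus rotation needed
start: x=3 y=1 heading=north
1. arc(left, 4) → x=-1 y=5 heading=west
2. arc(left, 4) → x=-5 y=1 heading=south
no rival 2-sequence matches.

arc(left, 4), arc(left, 4)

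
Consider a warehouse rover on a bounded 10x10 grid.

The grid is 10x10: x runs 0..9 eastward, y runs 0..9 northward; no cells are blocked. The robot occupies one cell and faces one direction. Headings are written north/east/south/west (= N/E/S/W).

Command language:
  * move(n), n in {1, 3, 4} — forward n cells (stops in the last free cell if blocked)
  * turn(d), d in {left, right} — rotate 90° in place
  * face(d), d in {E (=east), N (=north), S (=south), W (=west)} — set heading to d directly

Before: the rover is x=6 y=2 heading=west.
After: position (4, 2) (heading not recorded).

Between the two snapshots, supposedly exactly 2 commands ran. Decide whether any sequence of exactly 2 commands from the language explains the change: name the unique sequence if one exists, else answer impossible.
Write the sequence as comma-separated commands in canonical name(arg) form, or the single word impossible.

initial: x=6 y=2 heading=west
1. move(1) → x=5 y=2 heading=west
2. move(1) → x=4 y=2 heading=west
no rival 2-sequence matches.

move(1), move(1)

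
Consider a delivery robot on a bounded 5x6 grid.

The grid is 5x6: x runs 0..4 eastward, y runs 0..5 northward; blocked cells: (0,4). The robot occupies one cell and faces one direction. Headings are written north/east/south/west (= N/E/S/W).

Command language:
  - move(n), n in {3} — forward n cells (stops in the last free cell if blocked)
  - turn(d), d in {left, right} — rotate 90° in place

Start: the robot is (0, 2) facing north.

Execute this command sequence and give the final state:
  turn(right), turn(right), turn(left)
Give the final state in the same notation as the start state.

(0, 2) facing east

initial: (0, 2) facing north
1. turn(right) → (0, 2) facing east
2. turn(right) → (0, 2) facing south
3. turn(left) → (0, 2) facing east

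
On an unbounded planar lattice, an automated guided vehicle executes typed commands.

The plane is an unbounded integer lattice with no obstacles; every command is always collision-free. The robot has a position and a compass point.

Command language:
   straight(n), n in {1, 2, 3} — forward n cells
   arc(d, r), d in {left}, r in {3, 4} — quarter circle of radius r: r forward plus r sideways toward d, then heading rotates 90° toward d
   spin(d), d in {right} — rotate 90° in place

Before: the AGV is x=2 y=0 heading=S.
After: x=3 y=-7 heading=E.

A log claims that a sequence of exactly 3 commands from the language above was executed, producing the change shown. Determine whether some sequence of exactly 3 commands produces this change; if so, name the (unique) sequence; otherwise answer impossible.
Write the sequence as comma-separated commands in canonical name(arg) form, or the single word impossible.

spin(right), arc(left, 3), arc(left, 4)

key: cell and facing (now E) both changed — the 3 commands mix motion and turning
begin: x=2 y=0 heading=S
1. spin(right) → x=2 y=0 heading=W
2. arc(left, 3) → x=-1 y=-3 heading=S
3. arc(left, 4) → x=3 y=-7 heading=E
uniquely the one of 216 3-step routes that fits.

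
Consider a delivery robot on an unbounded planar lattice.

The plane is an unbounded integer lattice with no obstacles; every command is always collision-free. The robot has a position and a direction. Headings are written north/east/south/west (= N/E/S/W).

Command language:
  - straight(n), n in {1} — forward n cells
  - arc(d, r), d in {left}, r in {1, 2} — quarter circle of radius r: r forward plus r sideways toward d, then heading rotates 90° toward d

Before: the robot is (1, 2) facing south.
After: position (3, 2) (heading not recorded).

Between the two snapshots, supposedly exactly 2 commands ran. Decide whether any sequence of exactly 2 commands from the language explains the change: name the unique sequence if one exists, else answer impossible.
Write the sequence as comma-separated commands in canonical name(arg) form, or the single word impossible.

begin: (1, 2) facing south
1. arc(left, 1) → (2, 1) facing east
2. arc(left, 1) → (3, 2) facing north
no other 2-command option fits: unique.

arc(left, 1), arc(left, 1)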